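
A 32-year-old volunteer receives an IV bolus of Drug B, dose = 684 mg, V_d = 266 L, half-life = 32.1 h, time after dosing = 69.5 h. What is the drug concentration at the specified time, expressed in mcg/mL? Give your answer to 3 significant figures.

0.573 mcg/mL

C₀ = Dose / Vd = 684.0 / 266 = 2.571 mg/L
k = ln2 / t½ = 0.693147 / 32.1 = 0.02159 h⁻¹
C = C₀ · e^(−k·t) = 2.571 × e^(−0.02159 × 69.5)
  = 2.571 × 0.2230 = 0.5733 mg/L
(0.5733 mg/L = 0.5733 mcg/mL)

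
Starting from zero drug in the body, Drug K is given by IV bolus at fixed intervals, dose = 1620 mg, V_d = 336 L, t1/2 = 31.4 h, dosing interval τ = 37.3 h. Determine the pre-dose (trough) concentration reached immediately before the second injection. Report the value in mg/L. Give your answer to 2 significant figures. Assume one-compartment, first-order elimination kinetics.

C₀ per dose = Dose / Vd = 1620 / 336 = 4.821 mg/L
k = ln2 / t½ = 0.693147 / 31.4 = 0.02207 h⁻¹
Fraction remaining after one interval: r = e^(−kτ) = e^(−0.02207 × 37.3) = 0.4390
Before dose 2, 1 dose has been given (aged 1τ).
C_trough = C₀ × r = 4.821 × 0.4390 = 2.116 mg/L

2.1 mg/L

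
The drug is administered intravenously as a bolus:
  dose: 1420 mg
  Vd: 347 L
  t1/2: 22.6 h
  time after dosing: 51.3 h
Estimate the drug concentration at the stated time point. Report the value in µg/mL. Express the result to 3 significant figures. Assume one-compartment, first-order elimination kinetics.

0.848 µg/mL

C₀ = Dose / Vd = 1420 / 347 = 4.092 mg/L
k = ln2 / t½ = 0.693147 / 22.6 = 0.03067 h⁻¹
C = C₀ · e^(−k·t) = 4.092 × e^(−0.03067 × 51.3)
  = 4.092 × 0.2073 = 0.8483 mg/L
(0.8483 mg/L = 0.8483 µg/mL)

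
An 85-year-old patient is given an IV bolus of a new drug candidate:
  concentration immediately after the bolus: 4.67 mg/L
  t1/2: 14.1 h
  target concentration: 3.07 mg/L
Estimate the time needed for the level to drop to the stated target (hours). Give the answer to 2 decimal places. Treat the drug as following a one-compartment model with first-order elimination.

8.53 h

k = ln2 / t½ = 0.693147 / 14.1 = 0.04916 h⁻¹
t = ln(C₀ / C) / k = ln(4.670 / 3.07) / 0.04916
  = ln(1.521) / 0.04916 = 0.4194 / 0.04916 = 8.531 h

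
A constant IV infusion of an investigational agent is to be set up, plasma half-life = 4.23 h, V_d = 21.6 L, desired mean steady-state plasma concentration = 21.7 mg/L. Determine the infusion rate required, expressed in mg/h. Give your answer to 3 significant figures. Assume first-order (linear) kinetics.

76.8 mg/h

k = ln2 / t½ = 0.693147 / 4.23 = 0.1639 h⁻¹
CL = k × Vd = 0.1639 × 21.6 = 3.540 L/h
At steady state, infusion rate R₀ = Css × CL = 21.7 × 3.540 = 76.82 mg/h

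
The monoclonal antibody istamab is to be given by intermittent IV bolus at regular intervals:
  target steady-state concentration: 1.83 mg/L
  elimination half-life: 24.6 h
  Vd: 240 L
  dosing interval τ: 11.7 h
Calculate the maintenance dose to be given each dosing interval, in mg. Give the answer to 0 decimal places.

k = ln2 / t½ = 0.693147 / 24.6 = 0.02818 h⁻¹
CL = k × Vd = 0.02818 × 240 = 6.763 L/h
At steady state, Dose/τ = Css × CL.
Dose = Css × CL × τ = 1.83 × 6.763 × 11.7 = 144.8 mg

145 mg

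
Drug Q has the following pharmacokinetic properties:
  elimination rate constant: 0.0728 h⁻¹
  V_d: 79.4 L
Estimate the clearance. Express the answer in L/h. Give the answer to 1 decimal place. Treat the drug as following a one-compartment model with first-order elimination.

CL = k × Vd = 0.0728 × 79.4 = 5.780 L/h

5.8 L/h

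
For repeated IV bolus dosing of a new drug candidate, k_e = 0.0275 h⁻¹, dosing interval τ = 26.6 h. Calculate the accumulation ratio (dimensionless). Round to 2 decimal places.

1.93

e^(−kτ) = e^(−0.02750 × 26.6) = 0.4812
Accumulation ratio R = 1 / (1 − e^(−kτ)) = 1 / (1 − 0.4812) = 1.928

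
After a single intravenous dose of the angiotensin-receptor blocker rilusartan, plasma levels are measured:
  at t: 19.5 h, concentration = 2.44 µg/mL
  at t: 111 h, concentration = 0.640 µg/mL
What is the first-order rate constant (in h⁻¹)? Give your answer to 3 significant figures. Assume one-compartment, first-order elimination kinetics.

0.0146 h⁻¹

k = ln(C₁/C₂) / (t₂ − t₁) = ln(2.44/0.640) / (111 − 19.5)
  = 1.338 / 91.50 = 0.01462 h⁻¹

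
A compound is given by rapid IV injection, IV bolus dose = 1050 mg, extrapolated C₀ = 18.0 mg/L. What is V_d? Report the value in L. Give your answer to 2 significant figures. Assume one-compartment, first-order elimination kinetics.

58 L

Vd = Dose / C₀ = 1050 / 18.0 = 58.33 L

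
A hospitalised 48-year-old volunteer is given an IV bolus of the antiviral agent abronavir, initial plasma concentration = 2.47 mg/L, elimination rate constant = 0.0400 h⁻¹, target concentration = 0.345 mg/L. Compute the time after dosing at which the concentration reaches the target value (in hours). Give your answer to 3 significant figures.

49.2 h

t = ln(C₀ / C) / k = ln(2.470 / 0.345) / 0.04000
  = ln(7.159) / 0.04000 = 1.968 / 0.04000 = 49.20 h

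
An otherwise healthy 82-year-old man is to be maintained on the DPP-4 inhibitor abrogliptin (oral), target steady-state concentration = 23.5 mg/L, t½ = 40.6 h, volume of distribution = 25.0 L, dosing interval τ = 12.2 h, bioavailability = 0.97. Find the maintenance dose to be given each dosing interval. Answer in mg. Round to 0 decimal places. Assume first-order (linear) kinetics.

k = ln2 / t½ = 0.693147 / 40.6 = 0.01707 h⁻¹
CL = k × Vd = 0.01707 × 25.0 = 0.4268 L/h
At steady state, F × (Dose/τ) = Css × CL.
Dose = Css × CL × τ / F = 23.5 × 0.4268 × 12.2 / 0.97 = 126.1 mg

126 mg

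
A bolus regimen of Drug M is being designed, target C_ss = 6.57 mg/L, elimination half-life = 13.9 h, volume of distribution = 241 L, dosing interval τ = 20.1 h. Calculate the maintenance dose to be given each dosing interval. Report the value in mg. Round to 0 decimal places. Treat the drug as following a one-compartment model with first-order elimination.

1587 mg

k = ln2 / t½ = 0.693147 / 13.9 = 0.04987 h⁻¹
CL = k × Vd = 0.04987 × 241 = 12.02 L/h
At steady state, Dose/τ = Css × CL.
Dose = Css × CL × τ = 6.57 × 12.02 × 20.1 = 1587 mg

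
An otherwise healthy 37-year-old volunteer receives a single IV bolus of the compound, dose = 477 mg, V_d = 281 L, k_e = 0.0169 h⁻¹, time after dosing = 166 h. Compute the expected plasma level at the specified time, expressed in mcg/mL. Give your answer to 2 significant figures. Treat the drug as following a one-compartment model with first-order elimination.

C₀ = Dose / Vd = 477.0 / 281 = 1.698 mg/L
C = C₀ · e^(−k·t) = 1.698 × e^(−0.01690 × 166)
  = 1.698 × 0.06048 = 0.1027 mg/L
(0.1027 mg/L = 0.1027 mcg/mL)

0.10 mcg/mL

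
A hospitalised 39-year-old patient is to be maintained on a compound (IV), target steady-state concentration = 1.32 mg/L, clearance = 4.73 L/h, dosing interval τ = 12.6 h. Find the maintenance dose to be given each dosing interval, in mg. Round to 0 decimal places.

At steady state, Dose/τ = Css × CL.
Dose = Css × CL × τ = 1.32 × 4.730 × 12.6 = 78.67 mg

79 mg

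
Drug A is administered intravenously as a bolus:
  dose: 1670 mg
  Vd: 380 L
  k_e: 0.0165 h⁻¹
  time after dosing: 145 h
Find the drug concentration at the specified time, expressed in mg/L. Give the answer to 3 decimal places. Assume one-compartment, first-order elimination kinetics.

0.402 mg/L

C₀ = Dose / Vd = 1670 / 380 = 4.395 mg/L
C = C₀ · e^(−k·t) = 4.395 × e^(−0.01650 × 145)
  = 4.395 × 0.09140 = 0.4017 mg/L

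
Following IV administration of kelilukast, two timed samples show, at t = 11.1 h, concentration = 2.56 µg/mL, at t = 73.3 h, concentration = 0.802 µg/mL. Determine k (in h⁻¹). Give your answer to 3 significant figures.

k = ln(C₁/C₂) / (t₂ − t₁) = ln(2.56/0.802) / (73.3 − 11.1)
  = 1.161 / 62.20 = 0.01867 h⁻¹

0.0187 h⁻¹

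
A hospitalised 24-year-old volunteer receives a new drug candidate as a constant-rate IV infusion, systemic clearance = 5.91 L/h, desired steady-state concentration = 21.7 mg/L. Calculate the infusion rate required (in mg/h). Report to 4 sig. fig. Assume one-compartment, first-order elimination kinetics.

At steady state, infusion rate R₀ = Css × CL = 21.7 × 5.910 = 128.2 mg/h

128.2 mg/h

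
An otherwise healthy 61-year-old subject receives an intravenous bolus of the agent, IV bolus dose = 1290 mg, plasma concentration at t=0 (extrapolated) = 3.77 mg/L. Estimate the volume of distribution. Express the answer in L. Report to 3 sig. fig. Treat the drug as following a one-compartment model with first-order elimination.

Vd = Dose / C₀ = 1290 / 3.77 = 342.2 L

342 L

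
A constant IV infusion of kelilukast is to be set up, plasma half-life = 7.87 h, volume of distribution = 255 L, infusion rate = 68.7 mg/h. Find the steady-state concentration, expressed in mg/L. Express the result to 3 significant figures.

k = ln2 / t½ = 0.693147 / 7.87 = 0.08807 h⁻¹
CL = k × Vd = 0.08807 × 255 = 22.46 L/h
At steady state Css = R₀ / CL = 68.7 / 22.46 = 3.059 mg/L

3.06 mg/L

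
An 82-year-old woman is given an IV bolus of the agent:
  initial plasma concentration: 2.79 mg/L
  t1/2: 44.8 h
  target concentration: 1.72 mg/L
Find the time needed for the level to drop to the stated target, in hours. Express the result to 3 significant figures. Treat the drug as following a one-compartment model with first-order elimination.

31.3 h

k = ln2 / t½ = 0.693147 / 44.8 = 0.01547 h⁻¹
t = ln(C₀ / C) / k = ln(2.790 / 1.72) / 0.01547
  = ln(1.622) / 0.01547 = 0.4837 / 0.01547 = 31.27 h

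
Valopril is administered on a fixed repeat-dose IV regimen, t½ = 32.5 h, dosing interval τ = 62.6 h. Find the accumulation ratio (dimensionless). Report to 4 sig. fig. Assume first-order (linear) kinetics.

k = ln2 / t½ = 0.693147 / 32.5 = 0.02133 h⁻¹
e^(−kτ) = e^(−0.02133 × 62.6) = 0.2631
Accumulation ratio R = 1 / (1 − e^(−kτ)) = 1 / (1 − 0.2631) = 1.357

1.357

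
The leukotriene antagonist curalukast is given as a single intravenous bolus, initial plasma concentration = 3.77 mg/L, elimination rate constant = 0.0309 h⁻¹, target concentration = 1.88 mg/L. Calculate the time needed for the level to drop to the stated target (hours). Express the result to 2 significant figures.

23 h

t = ln(C₀ / C) / k = ln(3.770 / 1.88) / 0.03090
  = ln(2.005) / 0.03090 = 0.6956 / 0.03090 = 22.51 h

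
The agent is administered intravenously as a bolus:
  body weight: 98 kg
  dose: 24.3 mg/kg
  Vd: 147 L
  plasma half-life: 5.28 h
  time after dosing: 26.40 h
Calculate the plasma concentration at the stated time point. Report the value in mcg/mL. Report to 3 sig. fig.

0.506 mcg/mL

Total dose = 24.3 × 98 = 2381 mg
C₀ = Dose / Vd = 2381 / 147 = 16.20 mg/L
k = ln2 / t½ = 0.693147 / 5.28 = 0.1313 h⁻¹
t / t½ = 26.40 / 5.28 = 5 half-lives
C = C₀ × (1/2)^5 = 16.20 × 0.03125 = 0.5063 mg/L
(0.5063 mg/L = 0.5063 mcg/mL)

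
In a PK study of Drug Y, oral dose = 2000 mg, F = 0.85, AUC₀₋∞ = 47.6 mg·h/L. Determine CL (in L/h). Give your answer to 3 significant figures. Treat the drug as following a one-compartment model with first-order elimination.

35.7 L/h

CL = F·Dose / AUC = 0.85 × 2000 / 47.6 = 35.71 L/h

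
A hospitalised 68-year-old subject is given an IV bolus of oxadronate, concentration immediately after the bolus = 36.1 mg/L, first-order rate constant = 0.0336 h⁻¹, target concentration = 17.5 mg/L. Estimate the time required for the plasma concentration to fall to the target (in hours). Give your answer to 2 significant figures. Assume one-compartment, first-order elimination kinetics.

22 h

t = ln(C₀ / C) / k = ln(36.10 / 17.5) / 0.03360
  = ln(2.063) / 0.03360 = 0.7242 / 0.03360 = 21.55 h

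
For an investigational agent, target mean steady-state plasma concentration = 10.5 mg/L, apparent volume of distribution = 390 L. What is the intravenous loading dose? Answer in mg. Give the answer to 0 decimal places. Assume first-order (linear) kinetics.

LD = Css × Vd = 10.5 × 390 = 4095 mg

4095 mg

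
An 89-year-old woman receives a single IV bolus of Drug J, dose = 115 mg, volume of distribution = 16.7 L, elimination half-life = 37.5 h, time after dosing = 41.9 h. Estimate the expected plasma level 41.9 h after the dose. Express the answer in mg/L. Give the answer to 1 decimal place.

3.2 mg/L

C₀ = Dose / Vd = 115.0 / 16.7 = 6.886 mg/L
k = ln2 / t½ = 0.693147 / 37.5 = 0.01848 h⁻¹
C = C₀ · e^(−k·t) = 6.886 × e^(−0.01848 × 41.9)
  = 6.886 × 0.4610 = 3.174 mg/L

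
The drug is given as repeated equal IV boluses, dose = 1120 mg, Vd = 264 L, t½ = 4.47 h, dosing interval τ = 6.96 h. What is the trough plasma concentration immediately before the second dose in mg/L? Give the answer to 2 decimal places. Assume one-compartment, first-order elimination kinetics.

1.44 mg/L

C₀ per dose = Dose / Vd = 1120 / 264 = 4.242 mg/L
k = ln2 / t½ = 0.693147 / 4.47 = 0.1551 h⁻¹
Fraction remaining after one interval: r = e^(−kτ) = e^(−0.1551 × 6.96) = 0.3398
Before dose 2, 1 dose has been given (aged 1τ).
C_trough = C₀ × r = 4.242 × 0.3398 = 1.441 mg/L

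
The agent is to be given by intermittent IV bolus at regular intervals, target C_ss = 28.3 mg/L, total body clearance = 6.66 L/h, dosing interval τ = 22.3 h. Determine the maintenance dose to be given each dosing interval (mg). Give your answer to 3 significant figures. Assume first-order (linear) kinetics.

4200 mg

At steady state, Dose/τ = Css × CL.
Dose = Css × CL × τ = 28.3 × 6.660 × 22.3 = 4203 mg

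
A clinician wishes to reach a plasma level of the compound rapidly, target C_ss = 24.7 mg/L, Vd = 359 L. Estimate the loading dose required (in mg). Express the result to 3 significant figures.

LD = Css × Vd = 24.7 × 359 = 8867 mg

8870 mg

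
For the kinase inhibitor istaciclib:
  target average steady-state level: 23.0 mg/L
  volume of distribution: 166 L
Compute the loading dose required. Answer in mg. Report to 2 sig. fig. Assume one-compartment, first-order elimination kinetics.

3800 mg

LD = Css × Vd = 23.0 × 166 = 3818 mg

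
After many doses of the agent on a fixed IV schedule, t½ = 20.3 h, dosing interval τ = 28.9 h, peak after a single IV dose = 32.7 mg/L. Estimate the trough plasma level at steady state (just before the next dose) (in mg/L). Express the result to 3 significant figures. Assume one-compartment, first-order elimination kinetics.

k = ln2 / t½ = 0.693147 / 20.3 = 0.03415 h⁻¹
e^(−kτ) = e^(−0.03415 × 28.9) = 0.3727
Accumulation ratio R = 1 / (1 − e^(−kτ)) = 1 / (1 − 0.3727) = 1.594
Steady-state trough = C₀ × R × e^(−kτ) = 32.7 × 1.594 × 0.3727 = 19.43 mg/L

19.4 mg/L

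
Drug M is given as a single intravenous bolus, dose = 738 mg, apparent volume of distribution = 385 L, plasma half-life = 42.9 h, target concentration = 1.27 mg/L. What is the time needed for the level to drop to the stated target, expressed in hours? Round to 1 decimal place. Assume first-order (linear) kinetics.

25.5 h

C₀ = Dose / Vd = 738.0 / 385 = 1.917 mg/L
k = ln2 / t½ = 0.693147 / 42.9 = 0.01616 h⁻¹
t = ln(C₀ / C) / k = ln(1.917 / 1.27) / 0.01616
  = ln(1.509) / 0.01616 = 0.4114 / 0.01616 = 25.46 h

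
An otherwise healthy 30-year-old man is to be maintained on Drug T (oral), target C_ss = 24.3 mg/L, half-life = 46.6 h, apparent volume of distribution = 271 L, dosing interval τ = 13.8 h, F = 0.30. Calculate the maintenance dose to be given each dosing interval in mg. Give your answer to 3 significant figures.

k = ln2 / t½ = 0.693147 / 46.6 = 0.01487 h⁻¹
CL = k × Vd = 0.01487 × 271 = 4.030 L/h
At steady state, F × (Dose/τ) = Css × CL.
Dose = Css × CL × τ / F = 24.3 × 4.030 × 13.8 / 0.30 = 4505 mg

4510 mg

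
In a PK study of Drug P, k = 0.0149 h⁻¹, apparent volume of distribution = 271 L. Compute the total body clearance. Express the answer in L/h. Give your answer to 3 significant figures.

4.04 L/h

CL = k × Vd = 0.0149 × 271 = 4.038 L/h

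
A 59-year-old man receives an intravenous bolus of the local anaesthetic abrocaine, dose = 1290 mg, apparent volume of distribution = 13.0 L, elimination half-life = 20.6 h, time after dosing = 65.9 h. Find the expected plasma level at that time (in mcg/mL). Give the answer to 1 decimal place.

C₀ = Dose / Vd = 1290 / 13.0 = 99.23 mg/L
k = ln2 / t½ = 0.693147 / 20.6 = 0.03365 h⁻¹
C = C₀ · e^(−k·t) = 99.23 × e^(−0.03365 × 65.9)
  = 99.23 × 0.1089 = 10.81 mg/L
(10.81 mg/L = 10.81 mcg/mL)

10.8 mcg/mL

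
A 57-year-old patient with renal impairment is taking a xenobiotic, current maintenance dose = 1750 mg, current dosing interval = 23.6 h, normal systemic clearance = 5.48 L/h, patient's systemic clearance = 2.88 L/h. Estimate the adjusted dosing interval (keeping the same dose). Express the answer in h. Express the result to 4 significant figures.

To keep the same average steady-state level, dosing rate must scale with clearance.
CL ratio = 2.88 / 5.48 = 0.5255
New interval (same dose) = 23.6 / 0.5255 = 44.91 h

44.91 h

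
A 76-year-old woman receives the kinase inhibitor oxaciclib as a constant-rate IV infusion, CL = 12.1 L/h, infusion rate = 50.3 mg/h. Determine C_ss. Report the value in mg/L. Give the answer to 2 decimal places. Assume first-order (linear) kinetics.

4.16 mg/L

At steady state Css = R₀ / CL = 50.3 / 12.10 = 4.157 mg/L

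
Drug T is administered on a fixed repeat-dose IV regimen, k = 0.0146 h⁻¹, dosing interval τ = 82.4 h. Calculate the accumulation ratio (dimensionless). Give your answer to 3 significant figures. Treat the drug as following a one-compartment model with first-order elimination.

1.43

e^(−kτ) = e^(−0.01460 × 82.4) = 0.3003
Accumulation ratio R = 1 / (1 − e^(−kτ)) = 1 / (1 − 0.3003) = 1.429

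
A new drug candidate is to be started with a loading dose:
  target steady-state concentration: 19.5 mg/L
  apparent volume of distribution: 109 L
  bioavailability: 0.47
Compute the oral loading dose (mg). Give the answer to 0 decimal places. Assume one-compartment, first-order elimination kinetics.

LD = Css × Vd / F = 19.5 × 109 / 0.47 = 4522 mg

4522 mg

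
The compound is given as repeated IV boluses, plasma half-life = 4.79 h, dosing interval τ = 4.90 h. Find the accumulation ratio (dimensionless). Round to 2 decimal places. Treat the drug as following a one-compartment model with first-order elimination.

k = ln2 / t½ = 0.693147 / 4.79 = 0.1447 h⁻¹
e^(−kτ) = e^(−0.1447 × 4.90) = 0.4921
Accumulation ratio R = 1 / (1 − e^(−kτ)) = 1 / (1 − 0.4921) = 1.969

1.97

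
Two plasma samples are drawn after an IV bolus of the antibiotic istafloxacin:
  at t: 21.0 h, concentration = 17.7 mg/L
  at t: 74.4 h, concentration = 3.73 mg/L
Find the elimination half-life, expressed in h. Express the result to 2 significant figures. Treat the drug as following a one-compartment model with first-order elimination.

24 h

k = ln(C₁/C₂) / (t₂ − t₁) = ln(17.7/3.73) / (74.4 − 21.0)
  = 1.557 / 53.40 = 0.02916 h⁻¹
t½ = ln2 / k = 0.693147 / 0.02916 = 23.77 h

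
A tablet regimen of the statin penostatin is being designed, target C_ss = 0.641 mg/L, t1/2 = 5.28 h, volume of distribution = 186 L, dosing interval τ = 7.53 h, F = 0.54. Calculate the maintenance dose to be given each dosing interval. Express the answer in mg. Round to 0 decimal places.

k = ln2 / t½ = 0.693147 / 5.28 = 0.1313 h⁻¹
CL = k × Vd = 0.1313 × 186 = 24.42 L/h
At steady state, F × (Dose/τ) = Css × CL.
Dose = Css × CL × τ / F = 0.641 × 24.42 × 7.53 / 0.54 = 218.3 mg

218 mg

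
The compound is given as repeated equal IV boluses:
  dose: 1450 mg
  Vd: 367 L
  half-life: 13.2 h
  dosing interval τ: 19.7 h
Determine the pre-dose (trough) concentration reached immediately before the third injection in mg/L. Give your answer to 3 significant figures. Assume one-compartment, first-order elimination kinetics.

C₀ per dose = Dose / Vd = 1450 / 367 = 3.951 mg/L
k = ln2 / t½ = 0.693147 / 13.2 = 0.05251 h⁻¹
Fraction remaining after one interval: r = e^(−kτ) = e^(−0.05251 × 19.7) = 0.3554
Before dose 3, 2 doses have been given (aged 1τ, 2τ).
C_trough = C₀ × (r + r²) = 3.951 × (0.3554 + 0.1263) = 1.903 mg/L

1.90 mg/L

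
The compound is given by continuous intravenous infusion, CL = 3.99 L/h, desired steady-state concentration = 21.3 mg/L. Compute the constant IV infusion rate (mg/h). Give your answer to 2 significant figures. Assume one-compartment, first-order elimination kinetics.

At steady state, infusion rate R₀ = Css × CL = 21.3 × 3.990 = 84.99 mg/h

85 mg/h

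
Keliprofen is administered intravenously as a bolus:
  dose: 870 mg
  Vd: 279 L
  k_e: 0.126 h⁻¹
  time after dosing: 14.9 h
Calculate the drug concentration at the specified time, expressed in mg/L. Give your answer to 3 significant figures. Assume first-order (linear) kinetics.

C₀ = Dose / Vd = 870.0 / 279 = 3.118 mg/L
C = C₀ · e^(−k·t) = 3.118 × e^(−0.1260 × 14.9)
  = 3.118 × 0.1530 = 0.4771 mg/L

0.477 mg/L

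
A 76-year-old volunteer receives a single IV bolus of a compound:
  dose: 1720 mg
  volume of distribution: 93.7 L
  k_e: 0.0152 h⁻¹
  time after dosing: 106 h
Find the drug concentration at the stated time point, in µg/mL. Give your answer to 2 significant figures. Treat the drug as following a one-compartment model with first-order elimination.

C₀ = Dose / Vd = 1720 / 93.7 = 18.36 mg/L
C = C₀ · e^(−k·t) = 18.36 × e^(−0.01520 × 106)
  = 18.36 × 0.1996 = 3.665 mg/L
(3.665 mg/L = 3.665 µg/mL)

3.7 µg/mL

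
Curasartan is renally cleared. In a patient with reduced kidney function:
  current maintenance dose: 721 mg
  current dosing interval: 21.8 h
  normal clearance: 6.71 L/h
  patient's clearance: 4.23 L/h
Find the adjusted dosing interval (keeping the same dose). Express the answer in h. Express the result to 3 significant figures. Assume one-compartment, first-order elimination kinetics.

34.6 h

To keep the same average steady-state level, dosing rate must scale with clearance.
CL ratio = 4.23 / 6.71 = 0.6304
New interval (same dose) = 21.8 / 0.6304 = 34.58 h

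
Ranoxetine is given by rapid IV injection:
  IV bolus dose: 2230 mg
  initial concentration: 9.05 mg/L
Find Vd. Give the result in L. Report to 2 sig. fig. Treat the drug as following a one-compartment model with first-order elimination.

250 L

Vd = Dose / C₀ = 2230 / 9.05 = 246.4 L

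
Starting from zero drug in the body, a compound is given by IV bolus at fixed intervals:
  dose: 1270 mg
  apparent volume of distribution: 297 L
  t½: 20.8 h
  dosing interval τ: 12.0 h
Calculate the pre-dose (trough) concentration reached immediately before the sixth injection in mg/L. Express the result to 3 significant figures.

C₀ per dose = Dose / Vd = 1270 / 297 = 4.276 mg/L
k = ln2 / t½ = 0.693147 / 20.8 = 0.03332 h⁻¹
Fraction remaining after one interval: r = e^(−kτ) = e^(−0.03332 × 12.0) = 0.6704
Before dose 6, 5 doses have been given (aged 1τ, 2τ, 3τ, 4τ, 5τ).
C_trough = C₀ × (r + r² + … + r^5) = C₀ × r(1−r^5)/(1−r)
        = 4.276 × 0.6704 × (1 − 0.1354) / (1 − 0.6704) = 7.520 mg/L

7.52 mg/L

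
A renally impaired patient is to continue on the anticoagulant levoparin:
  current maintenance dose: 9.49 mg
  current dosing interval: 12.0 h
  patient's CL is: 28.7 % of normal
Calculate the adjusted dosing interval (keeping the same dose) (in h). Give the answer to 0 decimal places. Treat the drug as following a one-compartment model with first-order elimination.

42 h

To keep the same average steady-state level, dosing rate must scale with clearance.
CL ratio = 28.7 / 100 = 0.2870
New interval (same dose) = 12.0 / 0.2870 = 41.81 h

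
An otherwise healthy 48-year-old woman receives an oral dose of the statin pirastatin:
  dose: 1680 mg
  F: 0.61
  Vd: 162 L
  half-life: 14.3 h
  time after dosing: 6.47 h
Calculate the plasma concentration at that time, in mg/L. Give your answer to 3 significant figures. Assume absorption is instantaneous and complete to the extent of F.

Amount reaching circulation = F × Dose = 0.61 × 1680 = 1025 mg
C₀ = F·Dose / Vd = 1025 / 162 = 6.327 mg/L
k = ln2 / t½ = 0.693147 / 14.3 = 0.04847 h⁻¹
C = C₀ · e^(−k·t) = 6.327 × e^(−0.04847 × 6.47)
  = 6.327 × 0.7308 = 4.624 mg/L

4.62 mg/L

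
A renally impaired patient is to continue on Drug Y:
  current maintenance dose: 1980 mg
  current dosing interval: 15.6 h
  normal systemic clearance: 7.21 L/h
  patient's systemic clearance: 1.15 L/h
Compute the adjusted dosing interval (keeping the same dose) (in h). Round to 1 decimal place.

97.8 h

To keep the same average steady-state level, dosing rate must scale with clearance.
CL ratio = 1.15 / 7.21 = 0.1595
New interval (same dose) = 15.6 / 0.1595 = 97.81 h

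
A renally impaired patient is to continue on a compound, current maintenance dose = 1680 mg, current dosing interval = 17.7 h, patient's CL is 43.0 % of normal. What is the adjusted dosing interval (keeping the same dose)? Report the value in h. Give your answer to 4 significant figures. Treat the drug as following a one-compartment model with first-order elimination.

To keep the same average steady-state level, dosing rate must scale with clearance.
CL ratio = 43.0 / 100 = 0.4300
New interval (same dose) = 17.7 / 0.4300 = 41.16 h

41.16 h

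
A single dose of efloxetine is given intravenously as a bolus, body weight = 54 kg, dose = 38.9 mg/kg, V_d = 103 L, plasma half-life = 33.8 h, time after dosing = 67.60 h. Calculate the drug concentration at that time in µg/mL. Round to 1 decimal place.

5.1 µg/mL

Total dose = 38.9 × 54 = 2101 mg
C₀ = Dose / Vd = 2101 / 103 = 20.40 mg/L
k = ln2 / t½ = 0.693147 / 33.8 = 0.02051 h⁻¹
t / t½ = 67.60 / 33.8 = 2 half-lives
C = C₀ × (1/2)^2 = 20.40 × 0.2500 = 5.100 mg/L
(5.100 mg/L = 5.100 µg/mL)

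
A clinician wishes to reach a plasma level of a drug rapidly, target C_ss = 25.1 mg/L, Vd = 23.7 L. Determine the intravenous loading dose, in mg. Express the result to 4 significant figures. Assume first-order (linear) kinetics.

594.9 mg

LD = Css × Vd = 25.1 × 23.7 = 594.9 mg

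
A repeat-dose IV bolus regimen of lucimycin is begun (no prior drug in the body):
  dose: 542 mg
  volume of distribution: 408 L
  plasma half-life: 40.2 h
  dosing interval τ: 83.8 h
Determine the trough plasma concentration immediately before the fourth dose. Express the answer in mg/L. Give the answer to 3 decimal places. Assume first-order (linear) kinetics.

C₀ per dose = Dose / Vd = 542 / 408 = 1.328 mg/L
k = ln2 / t½ = 0.693147 / 40.2 = 0.01724 h⁻¹
Fraction remaining after one interval: r = e^(−kτ) = e^(−0.01724 × 83.8) = 0.2358
Before dose 4, 3 doses have been given (aged 1τ, 2τ, 3τ).
C_trough = C₀ × (r + r² + … + r^3) = C₀ × r(1−r^3)/(1−r)
        = 1.328 × 0.2358 × (1 − 0.01311) / (1 − 0.2358) = 0.4044 mg/L

0.404 mg/L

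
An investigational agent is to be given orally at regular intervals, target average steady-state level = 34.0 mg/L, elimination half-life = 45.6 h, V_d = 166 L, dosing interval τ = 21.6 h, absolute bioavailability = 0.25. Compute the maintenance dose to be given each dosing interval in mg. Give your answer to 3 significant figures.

k = ln2 / t½ = 0.693147 / 45.6 = 0.01520 h⁻¹
CL = k × Vd = 0.01520 × 166 = 2.523 L/h
At steady state, F × (Dose/τ) = Css × CL.
Dose = Css × CL × τ / F = 34.0 × 2.523 × 21.6 / 0.25 = 7412 mg

7410 mg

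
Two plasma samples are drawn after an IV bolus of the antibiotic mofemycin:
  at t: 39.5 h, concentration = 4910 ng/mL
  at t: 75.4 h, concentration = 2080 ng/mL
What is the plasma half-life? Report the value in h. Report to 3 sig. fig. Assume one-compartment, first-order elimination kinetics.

29.0 h

k = ln(C₁/C₂) / (t₂ − t₁) = ln(4910/2080) / (75.4 − 39.5)
  = 0.8589 / 35.90 = 0.02392 h⁻¹
t½ = ln2 / k = 0.693147 / 0.02392 = 28.98 h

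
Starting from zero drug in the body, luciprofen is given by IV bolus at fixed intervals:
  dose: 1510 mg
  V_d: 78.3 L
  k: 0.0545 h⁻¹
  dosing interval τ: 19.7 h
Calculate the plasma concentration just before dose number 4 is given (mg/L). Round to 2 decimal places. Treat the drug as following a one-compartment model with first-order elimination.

9.61 mg/L

C₀ per dose = Dose / Vd = 1510 / 78.3 = 19.28 mg/L
Fraction remaining after one interval: r = e^(−kτ) = e^(−0.05450 × 19.7) = 0.3418
Before dose 4, 3 doses have been given (aged 1τ, 2τ, 3τ).
C_trough = C₀ × (r + r² + … + r^3) = C₀ × r(1−r^3)/(1−r)
        = 19.28 × 0.3418 × (1 − 0.03993) / (1 − 0.3418) = 9.612 mg/L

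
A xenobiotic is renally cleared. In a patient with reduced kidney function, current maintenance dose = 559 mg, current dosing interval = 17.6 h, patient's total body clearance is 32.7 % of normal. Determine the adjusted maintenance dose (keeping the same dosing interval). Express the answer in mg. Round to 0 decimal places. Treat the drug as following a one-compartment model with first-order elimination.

To keep the same average steady-state level, dosing rate must scale with clearance.
CL ratio = 32.7 / 100 = 0.3270
New dose (same interval) = 559 × 0.3270 = 182.8 mg

183 mg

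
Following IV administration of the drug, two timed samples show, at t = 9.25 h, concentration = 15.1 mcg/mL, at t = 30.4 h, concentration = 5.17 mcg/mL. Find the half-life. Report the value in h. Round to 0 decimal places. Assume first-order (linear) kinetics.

k = ln(C₁/C₂) / (t₂ − t₁) = ln(15.1/5.17) / (30.4 − 9.25)
  = 1.072 / 21.15 = 0.05069 h⁻¹
t½ = ln2 / k = 0.693147 / 0.05069 = 13.67 h

14 h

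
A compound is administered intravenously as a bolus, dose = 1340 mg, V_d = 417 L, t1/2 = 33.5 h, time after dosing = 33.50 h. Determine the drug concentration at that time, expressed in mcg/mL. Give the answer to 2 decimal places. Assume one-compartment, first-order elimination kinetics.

1.61 mcg/mL

C₀ = Dose / Vd = 1340 / 417 = 3.213 mg/L
k = ln2 / t½ = 0.693147 / 33.5 = 0.02069 h⁻¹
t / t½ = 33.50 / 33.5 = 1 half-lives
C = C₀ × (1/2)^1 = 3.213 × 0.5000 = 1.607 mg/L
(1.607 mg/L = 1.607 mcg/mL)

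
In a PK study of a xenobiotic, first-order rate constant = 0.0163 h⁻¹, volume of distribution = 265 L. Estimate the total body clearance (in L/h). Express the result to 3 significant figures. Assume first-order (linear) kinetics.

CL = k × Vd = 0.0163 × 265 = 4.320 L/h

4.32 L/h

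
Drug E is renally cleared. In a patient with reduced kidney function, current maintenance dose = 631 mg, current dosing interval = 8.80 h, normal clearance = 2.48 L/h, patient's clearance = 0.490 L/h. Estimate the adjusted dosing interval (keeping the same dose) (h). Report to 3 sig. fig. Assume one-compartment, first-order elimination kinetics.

To keep the same average steady-state level, dosing rate must scale with clearance.
CL ratio = 0.490 / 2.48 = 0.1976
New interval (same dose) = 8.80 / 0.1976 = 44.53 h

44.5 h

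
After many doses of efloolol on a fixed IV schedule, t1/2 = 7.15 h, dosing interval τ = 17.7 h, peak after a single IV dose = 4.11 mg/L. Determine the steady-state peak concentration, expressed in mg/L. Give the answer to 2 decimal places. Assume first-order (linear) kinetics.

5.01 mg/L

k = ln2 / t½ = 0.693147 / 7.15 = 0.09694 h⁻¹
e^(−kτ) = e^(−0.09694 × 17.7) = 0.1798
Accumulation ratio R = 1 / (1 − e^(−kτ)) = 1 / (1 − 0.1798) = 1.219
Steady-state peak = C₀ × R = 4.11 × 1.219 = 5.010 mg/L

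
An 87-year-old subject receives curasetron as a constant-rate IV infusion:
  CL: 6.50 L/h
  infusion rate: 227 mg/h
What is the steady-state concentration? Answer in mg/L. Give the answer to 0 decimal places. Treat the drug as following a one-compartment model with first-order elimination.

35 mg/L

At steady state Css = R₀ / CL = 227 / 6.500 = 34.92 mg/L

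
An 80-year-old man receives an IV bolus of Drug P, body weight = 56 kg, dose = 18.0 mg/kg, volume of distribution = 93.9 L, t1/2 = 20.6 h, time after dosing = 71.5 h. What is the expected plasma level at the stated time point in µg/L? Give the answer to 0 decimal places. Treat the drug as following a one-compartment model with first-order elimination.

968 µg/L

Total dose = 18.0 × 56 = 1008 mg
C₀ = Dose / Vd = 1008 / 93.9 = 10.73 mg/L
k = ln2 / t½ = 0.693147 / 20.6 = 0.03365 h⁻¹
C = C₀ · e^(−k·t) = 10.73 × e^(−0.03365 × 71.5)
  = 10.73 × 0.09018 = 0.9676 mg/L
Convert: 0.9676 mg/L × 1000 = 967.6 µg/L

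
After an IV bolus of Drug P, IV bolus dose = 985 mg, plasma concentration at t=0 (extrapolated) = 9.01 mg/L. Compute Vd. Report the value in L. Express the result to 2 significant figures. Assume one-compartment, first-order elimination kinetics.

110 L

Vd = Dose / C₀ = 985.0 / 9.01 = 109.3 L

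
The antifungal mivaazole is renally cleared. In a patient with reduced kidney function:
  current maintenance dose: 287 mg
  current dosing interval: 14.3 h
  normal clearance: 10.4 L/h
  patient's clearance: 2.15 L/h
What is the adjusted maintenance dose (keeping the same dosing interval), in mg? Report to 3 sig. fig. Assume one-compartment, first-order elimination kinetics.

To keep the same average steady-state level, dosing rate must scale with clearance.
CL ratio = 2.15 / 10.4 = 0.2067
New dose (same interval) = 287 × 0.2067 = 59.32 mg

59.3 mg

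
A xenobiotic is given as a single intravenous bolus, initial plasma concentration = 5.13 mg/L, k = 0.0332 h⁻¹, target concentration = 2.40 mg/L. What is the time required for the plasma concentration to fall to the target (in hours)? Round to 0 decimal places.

t = ln(C₀ / C) / k = ln(5.130 / 2.40) / 0.03320
  = ln(2.138) / 0.03320 = 0.7599 / 0.03320 = 22.89 h

23 h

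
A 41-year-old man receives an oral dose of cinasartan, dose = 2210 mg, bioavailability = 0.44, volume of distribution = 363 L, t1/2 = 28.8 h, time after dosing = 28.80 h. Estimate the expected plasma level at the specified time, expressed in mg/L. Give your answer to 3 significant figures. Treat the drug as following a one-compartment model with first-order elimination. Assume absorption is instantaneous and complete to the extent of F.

1.34 mg/L

Amount reaching circulation = F × Dose = 0.44 × 2210 = 972.4 mg
C₀ = F·Dose / Vd = 972.4 / 363 = 2.679 mg/L
k = ln2 / t½ = 0.693147 / 28.8 = 0.02407 h⁻¹
t / t½ = 28.80 / 28.8 = 1 half-lives
C = C₀ × (1/2)^1 = 2.679 × 0.5000 = 1.340 mg/L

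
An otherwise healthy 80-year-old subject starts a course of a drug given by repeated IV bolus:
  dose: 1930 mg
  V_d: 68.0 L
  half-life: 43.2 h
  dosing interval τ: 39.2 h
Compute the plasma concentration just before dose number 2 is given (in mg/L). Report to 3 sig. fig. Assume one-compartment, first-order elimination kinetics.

15.1 mg/L

C₀ per dose = Dose / Vd = 1930 / 68.0 = 28.38 mg/L
k = ln2 / t½ = 0.693147 / 43.2 = 0.01605 h⁻¹
Fraction remaining after one interval: r = e^(−kτ) = e^(−0.01605 × 39.2) = 0.5330
Before dose 2, 1 dose has been given (aged 1τ).
C_trough = C₀ × r = 28.38 × 0.5330 = 15.13 mg/L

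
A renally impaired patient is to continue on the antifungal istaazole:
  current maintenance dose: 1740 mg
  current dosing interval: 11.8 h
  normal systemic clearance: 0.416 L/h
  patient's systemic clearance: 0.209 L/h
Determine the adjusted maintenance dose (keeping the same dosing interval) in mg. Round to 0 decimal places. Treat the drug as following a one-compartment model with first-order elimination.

To keep the same average steady-state level, dosing rate must scale with clearance.
CL ratio = 0.209 / 0.416 = 0.5024
New dose (same interval) = 1740 × 0.5024 = 874.2 mg

874 mg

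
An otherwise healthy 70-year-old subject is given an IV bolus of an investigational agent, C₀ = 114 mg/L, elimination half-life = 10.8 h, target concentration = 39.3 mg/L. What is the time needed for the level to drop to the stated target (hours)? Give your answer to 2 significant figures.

17 h

k = ln2 / t½ = 0.693147 / 10.8 = 0.06418 h⁻¹
t = ln(C₀ / C) / k = ln(114.0 / 39.3) / 0.06418
  = ln(2.901) / 0.06418 = 1.065 / 0.06418 = 16.59 h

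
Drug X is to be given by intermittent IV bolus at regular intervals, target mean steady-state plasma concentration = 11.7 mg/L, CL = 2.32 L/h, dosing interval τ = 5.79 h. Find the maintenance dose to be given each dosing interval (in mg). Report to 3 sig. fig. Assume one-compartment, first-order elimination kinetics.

At steady state, Dose/τ = Css × CL.
Dose = Css × CL × τ = 11.7 × 2.320 × 5.79 = 157.2 mg

157 mg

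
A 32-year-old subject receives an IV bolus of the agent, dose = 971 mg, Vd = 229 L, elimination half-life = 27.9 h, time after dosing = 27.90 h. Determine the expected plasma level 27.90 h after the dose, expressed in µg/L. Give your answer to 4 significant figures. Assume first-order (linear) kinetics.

2120 µg/L

C₀ = Dose / Vd = 971.0 / 229 = 4.240 mg/L
k = ln2 / t½ = 0.693147 / 27.9 = 0.02484 h⁻¹
t / t½ = 27.90 / 27.9 = 1 half-lives
C = C₀ × (1/2)^1 = 4.240 × 0.5000 = 2.120 mg/L
Convert: 2.120 mg/L × 1000 = 2120 µg/L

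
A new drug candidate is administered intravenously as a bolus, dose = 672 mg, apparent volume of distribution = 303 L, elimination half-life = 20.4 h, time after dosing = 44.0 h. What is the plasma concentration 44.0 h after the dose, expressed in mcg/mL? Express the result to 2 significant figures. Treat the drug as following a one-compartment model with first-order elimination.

C₀ = Dose / Vd = 672.0 / 303 = 2.218 mg/L
k = ln2 / t½ = 0.693147 / 20.4 = 0.03398 h⁻¹
C = C₀ · e^(−k·t) = 2.218 × e^(−0.03398 × 44.0)
  = 2.218 × 0.2242 = 0.4973 mg/L
(0.4973 mg/L = 0.4973 mcg/mL)

0.50 mcg/mL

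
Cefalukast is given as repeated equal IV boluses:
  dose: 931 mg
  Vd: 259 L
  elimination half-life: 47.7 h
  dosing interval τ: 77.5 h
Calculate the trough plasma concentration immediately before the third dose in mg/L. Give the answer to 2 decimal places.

1.54 mg/L

C₀ per dose = Dose / Vd = 931 / 259 = 3.595 mg/L
k = ln2 / t½ = 0.693147 / 47.7 = 0.01453 h⁻¹
Fraction remaining after one interval: r = e^(−kτ) = e^(−0.01453 × 77.5) = 0.3243
Before dose 3, 2 doses have been given (aged 1τ, 2τ).
C_trough = C₀ × (r + r²) = 3.595 × (0.3243 + 0.1052) = 1.544 mg/L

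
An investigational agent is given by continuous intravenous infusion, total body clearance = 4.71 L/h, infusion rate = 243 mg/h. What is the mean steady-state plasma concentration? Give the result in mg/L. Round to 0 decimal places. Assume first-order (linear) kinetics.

At steady state Css = R₀ / CL = 243 / 4.710 = 51.59 mg/L

52 mg/L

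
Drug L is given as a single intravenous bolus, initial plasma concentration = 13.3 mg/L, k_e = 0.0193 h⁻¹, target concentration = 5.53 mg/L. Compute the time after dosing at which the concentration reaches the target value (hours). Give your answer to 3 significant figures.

45.5 h

t = ln(C₀ / C) / k = ln(13.30 / 5.53) / 0.01930
  = ln(2.405) / 0.01930 = 0.8775 / 0.01930 = 45.47 h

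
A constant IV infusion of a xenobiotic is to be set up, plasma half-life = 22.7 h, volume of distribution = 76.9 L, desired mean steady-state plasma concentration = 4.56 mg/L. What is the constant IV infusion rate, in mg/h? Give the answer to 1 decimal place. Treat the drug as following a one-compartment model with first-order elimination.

10.7 mg/h

k = ln2 / t½ = 0.693147 / 22.7 = 0.03054 h⁻¹
CL = k × Vd = 0.03054 × 76.9 = 2.349 L/h
At steady state, infusion rate R₀ = Css × CL = 4.56 × 2.349 = 10.71 mg/h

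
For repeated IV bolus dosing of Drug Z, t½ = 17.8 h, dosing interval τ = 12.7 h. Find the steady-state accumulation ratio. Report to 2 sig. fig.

2.6

k = ln2 / t½ = 0.693147 / 17.8 = 0.03894 h⁻¹
e^(−kτ) = e^(−0.03894 × 12.7) = 0.6099
Accumulation ratio R = 1 / (1 − e^(−kτ)) = 1 / (1 − 0.6099) = 2.563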